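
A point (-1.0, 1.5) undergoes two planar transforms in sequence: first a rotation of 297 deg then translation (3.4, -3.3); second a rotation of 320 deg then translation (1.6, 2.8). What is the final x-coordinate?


After transform 1:
x1 = cos(297)*-1.0 - sin(297)*1.5 + 3.4 = 4.2825
y1 = sin(297)*-1.0 + cos(297)*1.5 + -3.3 = -1.728
After transform 2:
x2 = cos(320)*4.2825 - sin(320)*-1.728 + 1.6
= 3.7699


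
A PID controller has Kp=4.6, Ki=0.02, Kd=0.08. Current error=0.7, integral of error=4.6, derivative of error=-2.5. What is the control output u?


u = Kp*e + Ki*int(e) + Kd*de/dt
= 4.6*0.7 + 0.02*4.6 + 0.08*(-2.5)
= 3.22 + 0.092 + -0.2
= 3.112


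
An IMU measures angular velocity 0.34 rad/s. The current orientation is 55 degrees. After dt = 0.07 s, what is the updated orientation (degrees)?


delta_theta = w * dt = 0.34 * 0.07 = 0.0238 rad
= 1.3636 deg
theta_new = 55 + 1.3636 = 56.3636 deg


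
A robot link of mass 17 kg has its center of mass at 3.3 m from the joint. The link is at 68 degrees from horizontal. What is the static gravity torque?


tau = m*g*L*cos(angle)
= 17 * 9.81 * 3.3 * cos(68 deg)
= 17 * 9.81 * 3.3 * 0.3746
= 206.1614 Nm


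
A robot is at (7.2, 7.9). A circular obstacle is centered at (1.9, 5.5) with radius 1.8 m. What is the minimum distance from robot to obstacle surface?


center_dist = sqrt((7.2-1.9)^2 + (7.9-5.5)^2)
= sqrt(28.09 + 5.76)
= 5.8181
min_dist = center_dist - radius = 5.8181 - 1.8 = 4.0181 m


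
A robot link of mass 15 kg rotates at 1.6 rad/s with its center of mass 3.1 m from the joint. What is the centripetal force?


F = m * omega^2 * r
= 15 * 1.6^2 * 3.1
= 15 * 2.56 * 3.1
= 119.04 N


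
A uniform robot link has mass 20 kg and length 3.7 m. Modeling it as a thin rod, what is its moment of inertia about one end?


I = (1/3) * m * L^2
= (1/3) * 20 * 3.7^2
= 0.333333 * 20 * 13.69
= 91.2667 kg*m^2


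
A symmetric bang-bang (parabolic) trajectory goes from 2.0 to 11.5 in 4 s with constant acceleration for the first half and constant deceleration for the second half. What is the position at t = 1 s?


Symmetric rest-to-rest: each phase covers (pf-p0)/2 in time T/2. 0.5*a*(T/2)^2 = (pf-p0)/2 => a = 4*(pf-p0)/T^2
a = 4*(11.5-2.0)/4^2 = 2.375
t = 1 is in the acceleration phase (t <= T/2).
p = p0 + 0.5*a*t^2 = 2.0 + 0.5*2.375*1^2
= 3.1875


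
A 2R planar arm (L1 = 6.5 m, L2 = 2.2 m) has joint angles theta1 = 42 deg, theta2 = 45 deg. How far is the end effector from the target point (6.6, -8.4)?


End effector via forward kinematics:
x = L1*cos(t1) + L2*cos(t1+t2) = 4.9456
y = L1*sin(t1) + L2*sin(t1+t2) = 6.5463
Distance to target:
d = sqrt((6.6 - 4.9456)^2 + (-8.4 - 6.5463)^2)
= sqrt(2.7371 + 223.3929)
= 15.0376 m


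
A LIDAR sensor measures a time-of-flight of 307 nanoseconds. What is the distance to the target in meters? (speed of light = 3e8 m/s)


tof = 307 ns = 3.07e-07 s
dist = c * tof / 2
= 3e8 * 3.07e-07 / 2
= 46.05 m


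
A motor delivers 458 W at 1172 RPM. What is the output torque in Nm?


omega = 1172 * 2*pi/60 = 122.7316 rad/s
tau = P / omega = 458 / 122.7316
= 3.7317 Nm


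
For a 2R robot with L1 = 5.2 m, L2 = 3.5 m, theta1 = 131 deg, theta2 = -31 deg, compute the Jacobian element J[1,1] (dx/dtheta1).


J[1,1] = -L1*sin(t1) - L2*sin(t1+t2)
= -5.2*sin(131) - 3.5*sin(100)
= -7.3713


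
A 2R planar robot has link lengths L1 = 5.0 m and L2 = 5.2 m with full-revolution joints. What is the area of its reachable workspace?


r_max = L1 + L2 = 10.2 m
r_min = |L1 - L2| = 0.2 m
Area = pi*(r_max^2 - r_min^2)
= pi*(104.04 - 0.04)
= pi * 104.0
= 326.7256 m^2


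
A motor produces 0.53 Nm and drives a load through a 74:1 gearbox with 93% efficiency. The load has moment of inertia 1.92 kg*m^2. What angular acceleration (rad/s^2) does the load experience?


tau_out = tau_motor * N * eta
= 0.53 * 74 * 0.93 = 36.4746 Nm
alpha = tau_out / I = 36.4746 / 1.92
= 18.9972 rad/s^2


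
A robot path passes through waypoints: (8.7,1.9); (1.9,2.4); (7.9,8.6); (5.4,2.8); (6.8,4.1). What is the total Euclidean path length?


Segment lengths:
  seg1 = sqrt((-6.8)^2 + (0.5)^2) = 6.8184
  seg2 = sqrt((6.0)^2 + (6.2)^2) = 8.6279
  seg3 = sqrt((-2.5)^2 + (-5.8)^2) = 6.3159
  seg4 = sqrt((1.4)^2 + (1.3)^2) = 1.9105
Total = 23.6726


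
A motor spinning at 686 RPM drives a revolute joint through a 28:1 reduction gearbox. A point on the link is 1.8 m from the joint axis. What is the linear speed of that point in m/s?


omega_motor = 686 * 2*pi/60 = 71.8378 rad/s
omega_joint = omega_motor / 28 = 2.5656 rad/s
v = omega_joint * r = 2.5656 * 1.8
= 4.6181 m/s


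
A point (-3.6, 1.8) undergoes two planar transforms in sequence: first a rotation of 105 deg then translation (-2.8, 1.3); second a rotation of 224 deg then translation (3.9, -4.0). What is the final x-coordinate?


After transform 1:
x1 = cos(105)*-3.6 - sin(105)*1.8 + -2.8 = -3.6069
y1 = sin(105)*-3.6 + cos(105)*1.8 + 1.3 = -2.6432
After transform 2:
x2 = cos(224)*-3.6069 - sin(224)*-2.6432 + 3.9
= 4.6585


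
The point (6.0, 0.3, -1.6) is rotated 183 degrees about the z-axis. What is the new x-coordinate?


Rotation about z-axis: x' = x*cos(theta) - y*sin(theta)
= 6.0 * -0.9986 - 0.3 * -0.0523
= -5.9761


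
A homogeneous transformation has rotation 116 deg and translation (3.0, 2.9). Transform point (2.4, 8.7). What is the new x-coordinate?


x' = cos(theta)*px - sin(theta)*py + tx
= -0.4384*2.4 - 0.8988*8.7 + 3.0
= -5.8716


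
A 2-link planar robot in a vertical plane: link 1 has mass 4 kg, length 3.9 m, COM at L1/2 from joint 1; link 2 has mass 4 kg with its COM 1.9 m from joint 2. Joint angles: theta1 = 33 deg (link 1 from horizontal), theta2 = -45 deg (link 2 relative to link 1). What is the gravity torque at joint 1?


Horizontal distance from joint 1 to link-1 COM:
  x_c1 = (L1/2)*cos(t1) = 1.95 * 0.8387 = 1.6354 m
Horizontal distance from joint 1 to link-2 COM:
  x_c2 = L1*cos(t1) + Lc2*cos(t1+t2)
       = 3.9*0.8387 + 1.9*0.9781 = 5.1293 m
tau1 = m1*g*x_c1 + m2*g*x_c2
     = 4*9.81*1.6354 + 4*9.81*5.1293
     = 64.1734 + 201.2736
     = 265.447 Nm


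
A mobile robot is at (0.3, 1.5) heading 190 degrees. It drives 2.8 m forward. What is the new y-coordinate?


y_new = y0 + d*sin(theta)
= 1.5 + 2.8*sin(190)
= 1.5 + -0.4862
= 1.0138


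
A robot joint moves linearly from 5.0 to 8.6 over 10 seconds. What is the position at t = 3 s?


s = t/T = 3/10 = 0.3
p(t) = p0 + (pf-p0)*s
= 5.0 + (8.6 - 5.0) * 0.3
= 6.08


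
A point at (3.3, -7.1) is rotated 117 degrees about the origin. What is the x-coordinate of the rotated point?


x' = x*cos(theta) - y*sin(theta)
cos(117 deg) = -0.454, sin(117 deg) = 0.891
x' = 3.3 * -0.454 - -7.1 * 0.891
= -1.4982 - -6.3261
= 4.828


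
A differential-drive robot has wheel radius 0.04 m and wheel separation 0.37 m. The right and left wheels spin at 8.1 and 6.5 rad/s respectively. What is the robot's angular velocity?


vR = r*wR = 0.04*8.1 = 0.324 m/s
vL = r*wL = 0.04*6.5 = 0.26 m/s
v = (vR+vL)/2 = 0.292 m/s
omega = (vR-vL)/L = 0.173 rad/s
angular velocity = 0.173 rad/s


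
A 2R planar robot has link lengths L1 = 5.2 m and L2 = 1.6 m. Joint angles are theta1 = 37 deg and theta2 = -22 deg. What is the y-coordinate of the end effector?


Convert angles to radians: theta1 = 0.6458, theta2 = -0.384
y = L1*sin(theta1) + L2*sin(theta1+theta2)
y = 3.1294 + 0.4141
y = 3.5435


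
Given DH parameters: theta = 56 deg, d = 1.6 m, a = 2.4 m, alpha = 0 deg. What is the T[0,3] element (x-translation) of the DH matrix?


T[0,3] = a * cos(theta)
= 2.4 * cos(56 deg)
= 2.4 * 0.5592
= 1.3421


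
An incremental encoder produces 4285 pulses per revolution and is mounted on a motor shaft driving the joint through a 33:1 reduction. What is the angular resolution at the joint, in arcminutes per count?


counts per rev = 4285
effective counts at joint = 4285 * 33 = 141405
resolution = 360*60 / 141405
= 0.1528 arcmin/count


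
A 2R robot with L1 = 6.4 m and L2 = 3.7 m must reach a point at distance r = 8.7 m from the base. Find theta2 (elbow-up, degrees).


cos(theta2) = (r^2 - L1^2 - L2^2) / (2*L1*L2)
cos(theta2) = (75.69 - 40.96 - 13.69) / 47.36
cos(theta2) = 0.444257
theta2 = 63.6242 degrees


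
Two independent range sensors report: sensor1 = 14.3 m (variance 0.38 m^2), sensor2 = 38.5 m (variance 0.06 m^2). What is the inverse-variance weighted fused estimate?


w1 = (1/var1) / (1/var1 + 1/var2)
   = 2.6316 / (2.6316 + 16.6667) = 0.1364
w2 = 1 - w1 = 0.8636
fused = w1*s1 + w2*s2 = 1.95 + 33.25
= 35.2 m


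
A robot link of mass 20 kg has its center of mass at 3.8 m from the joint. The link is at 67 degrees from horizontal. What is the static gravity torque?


tau = m*g*L*cos(angle)
= 20 * 9.81 * 3.8 * cos(67 deg)
= 20 * 9.81 * 3.8 * 0.3907
= 291.3135 Nm


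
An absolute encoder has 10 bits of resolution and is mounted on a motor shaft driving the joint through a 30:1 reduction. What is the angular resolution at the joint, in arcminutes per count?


counts = 2^10 = 1024
effective counts at joint = 1024 * 30 = 30720
resolution = 360*60 / 30720
= 0.7031 arcmin/count


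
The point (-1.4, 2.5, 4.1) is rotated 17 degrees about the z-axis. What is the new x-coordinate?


Rotation about z-axis: x' = x*cos(theta) - y*sin(theta)
= -1.4 * 0.9563 - 2.5 * 0.2924
= -2.0698


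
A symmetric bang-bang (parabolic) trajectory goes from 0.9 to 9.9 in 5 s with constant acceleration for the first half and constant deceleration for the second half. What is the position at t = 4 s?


Symmetric rest-to-rest: each phase covers (pf-p0)/2 in time T/2. 0.5*a*(T/2)^2 = (pf-p0)/2 => a = 4*(pf-p0)/T^2
a = 4*(9.9-0.9)/5^2 = 1.44
t = 4 is in the deceleration phase (t > T/2).
p = pf - 0.5*a*(T-t)^2 = 9.9 - 0.5*1.44*1^2
= 9.18


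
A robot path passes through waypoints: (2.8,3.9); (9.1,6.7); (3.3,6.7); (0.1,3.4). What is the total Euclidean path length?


Segment lengths:
  seg1 = sqrt((6.3)^2 + (2.8)^2) = 6.8942
  seg2 = sqrt((-5.8)^2 + (0.0)^2) = 5.8
  seg3 = sqrt((-3.2)^2 + (-3.3)^2) = 4.5967
Total = 17.2909


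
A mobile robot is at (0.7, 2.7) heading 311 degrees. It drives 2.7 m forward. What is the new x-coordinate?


x_new = x0 + d*cos(theta)
= 0.7 + 2.7*cos(311)
= 0.7 + 1.7714
= 2.4714


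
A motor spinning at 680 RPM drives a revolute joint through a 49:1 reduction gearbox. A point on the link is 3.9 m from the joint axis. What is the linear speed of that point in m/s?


omega_motor = 680 * 2*pi/60 = 71.2094 rad/s
omega_joint = omega_motor / 49 = 1.4533 rad/s
v = omega_joint * r = 1.4533 * 3.9
= 5.6677 m/s


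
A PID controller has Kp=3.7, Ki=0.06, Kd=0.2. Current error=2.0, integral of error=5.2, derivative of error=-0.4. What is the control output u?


u = Kp*e + Ki*int(e) + Kd*de/dt
= 3.7*2.0 + 0.06*5.2 + 0.2*(-0.4)
= 7.4 + 0.312 + -0.08
= 7.632


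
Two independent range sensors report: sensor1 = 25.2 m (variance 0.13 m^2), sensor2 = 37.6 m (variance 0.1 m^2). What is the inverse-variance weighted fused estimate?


w1 = (1/var1) / (1/var1 + 1/var2)
   = 7.6923 / (7.6923 + 10.0) = 0.4348
w2 = 1 - w1 = 0.5652
fused = w1*s1 + w2*s2 = 10.9565 + 21.2522
= 32.2087 m


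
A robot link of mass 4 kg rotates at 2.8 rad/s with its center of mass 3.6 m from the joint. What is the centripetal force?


F = m * omega^2 * r
= 4 * 2.8^2 * 3.6
= 4 * 7.84 * 3.6
= 112.896 N


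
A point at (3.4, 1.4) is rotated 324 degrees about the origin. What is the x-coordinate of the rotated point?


x' = x*cos(theta) - y*sin(theta)
cos(324 deg) = 0.809, sin(324 deg) = -0.5878
x' = 3.4 * 0.809 - 1.4 * -0.5878
= 2.7507 - -0.8229
= 3.5736


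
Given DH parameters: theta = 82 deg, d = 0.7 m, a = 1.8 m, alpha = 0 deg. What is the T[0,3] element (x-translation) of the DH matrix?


T[0,3] = a * cos(theta)
= 1.8 * cos(82 deg)
= 1.8 * 0.1392
= 0.2505


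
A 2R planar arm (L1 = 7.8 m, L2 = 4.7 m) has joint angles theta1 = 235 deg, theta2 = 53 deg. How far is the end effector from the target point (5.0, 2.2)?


End effector via forward kinematics:
x = L1*cos(t1) + L2*cos(t1+t2) = -3.0215
y = L1*sin(t1) + L2*sin(t1+t2) = -10.8594
Distance to target:
d = sqrt((5.0 - -3.0215)^2 + (2.2 - -10.8594)^2)
= sqrt(64.3447 + 170.5467)
= 15.3262 m


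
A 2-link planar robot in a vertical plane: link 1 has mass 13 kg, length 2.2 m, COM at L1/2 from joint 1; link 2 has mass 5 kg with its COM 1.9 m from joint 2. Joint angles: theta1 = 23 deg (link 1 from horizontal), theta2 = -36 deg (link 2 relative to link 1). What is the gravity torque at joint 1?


Horizontal distance from joint 1 to link-1 COM:
  x_c1 = (L1/2)*cos(t1) = 1.1 * 0.9205 = 1.0126 m
Horizontal distance from joint 1 to link-2 COM:
  x_c2 = L1*cos(t1) + Lc2*cos(t1+t2)
       = 2.2*0.9205 + 1.9*0.9744 = 3.8764 m
tau1 = m1*g*x_c1 + m2*g*x_c2
     = 13*9.81*1.0126 + 5*9.81*3.8764
     = 129.1312 + 190.1381
     = 319.2693 Nm


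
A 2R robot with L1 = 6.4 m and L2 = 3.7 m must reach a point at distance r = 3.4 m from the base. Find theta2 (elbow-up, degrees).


cos(theta2) = (r^2 - L1^2 - L2^2) / (2*L1*L2)
cos(theta2) = (11.56 - 40.96 - 13.69) / 47.36
cos(theta2) = -0.90984
theta2 = 155.4832 degrees


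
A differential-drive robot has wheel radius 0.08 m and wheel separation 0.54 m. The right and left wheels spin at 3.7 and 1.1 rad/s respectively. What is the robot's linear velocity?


vR = r*wR = 0.08*3.7 = 0.296 m/s
vL = r*wL = 0.08*1.1 = 0.088 m/s
v = (vR+vL)/2 = 0.192 m/s
omega = (vR-vL)/L = 0.3852 rad/s
linear velocity = 0.192 m/s


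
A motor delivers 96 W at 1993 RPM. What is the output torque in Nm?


omega = 1993 * 2*pi/60 = 208.7065 rad/s
tau = P / omega = 96 / 208.7065
= 0.46 Nm


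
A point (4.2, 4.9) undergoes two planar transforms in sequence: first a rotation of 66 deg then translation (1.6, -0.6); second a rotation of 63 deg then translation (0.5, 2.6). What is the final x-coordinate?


After transform 1:
x1 = cos(66)*4.2 - sin(66)*4.9 + 1.6 = -1.1681
y1 = sin(66)*4.2 + cos(66)*4.9 + -0.6 = 5.2299
After transform 2:
x2 = cos(63)*-1.1681 - sin(63)*5.2299 + 0.5
= -4.6902


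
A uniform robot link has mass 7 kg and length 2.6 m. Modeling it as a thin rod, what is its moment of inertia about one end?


I = (1/3) * m * L^2
= (1/3) * 7 * 2.6^2
= 0.333333 * 7 * 6.76
= 15.7733 kg*m^2


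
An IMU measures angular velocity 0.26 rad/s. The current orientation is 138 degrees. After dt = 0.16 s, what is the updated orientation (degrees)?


delta_theta = w * dt = 0.26 * 0.16 = 0.0416 rad
= 2.3835 deg
theta_new = 138 + 2.3835 = 140.3835 deg


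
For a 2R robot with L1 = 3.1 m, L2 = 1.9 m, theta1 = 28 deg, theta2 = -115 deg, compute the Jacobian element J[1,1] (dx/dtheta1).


J[1,1] = -L1*sin(t1) - L2*sin(t1+t2)
= -3.1*sin(28) - 1.9*sin(-87)
= 0.442


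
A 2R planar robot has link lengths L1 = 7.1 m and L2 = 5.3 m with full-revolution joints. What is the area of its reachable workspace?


r_max = L1 + L2 = 12.4 m
r_min = |L1 - L2| = 1.8 m
Area = pi*(r_max^2 - r_min^2)
= pi*(153.76 - 3.24)
= pi * 150.52
= 472.8725 m^2


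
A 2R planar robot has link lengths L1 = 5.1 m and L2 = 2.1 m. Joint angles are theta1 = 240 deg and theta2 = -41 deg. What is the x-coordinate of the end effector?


Convert angles to radians: theta1 = 4.1888, theta2 = -0.7156
x = L1*cos(theta1) + L2*cos(theta1+theta2)
x = -2.55 + -1.9856
x = -4.5356


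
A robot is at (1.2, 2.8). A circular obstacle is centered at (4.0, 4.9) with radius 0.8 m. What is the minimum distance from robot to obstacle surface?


center_dist = sqrt((1.2-4.0)^2 + (2.8-4.9)^2)
= sqrt(7.84 + 4.41)
= 3.5
min_dist = center_dist - radius = 3.5 - 0.8 = 2.7 m


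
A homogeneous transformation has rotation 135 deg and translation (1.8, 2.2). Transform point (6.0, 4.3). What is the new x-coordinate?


x' = cos(theta)*px - sin(theta)*py + tx
= -0.7071*6.0 - 0.7071*4.3 + 1.8
= -5.4832


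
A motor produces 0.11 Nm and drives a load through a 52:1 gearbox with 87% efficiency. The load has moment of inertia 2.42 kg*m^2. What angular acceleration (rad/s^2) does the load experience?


tau_out = tau_motor * N * eta
= 0.11 * 52 * 0.87 = 4.9764 Nm
alpha = tau_out / I = 4.9764 / 2.42
= 2.0564 rad/s^2


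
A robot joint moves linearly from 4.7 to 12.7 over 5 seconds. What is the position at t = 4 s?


s = t/T = 4/5 = 0.8
p(t) = p0 + (pf-p0)*s
= 4.7 + (12.7 - 4.7) * 0.8
= 11.1


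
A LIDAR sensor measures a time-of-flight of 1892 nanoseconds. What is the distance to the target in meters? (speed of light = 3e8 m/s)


tof = 1892 ns = 1.892e-06 s
dist = c * tof / 2
= 3e8 * 1.892e-06 / 2
= 283.8 m


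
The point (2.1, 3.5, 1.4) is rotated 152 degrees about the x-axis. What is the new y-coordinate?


Rotation about x-axis: y' = y*cos(theta) - z*sin(theta)
= 3.5 * -0.8829 - 1.4 * 0.4695
= -3.7476


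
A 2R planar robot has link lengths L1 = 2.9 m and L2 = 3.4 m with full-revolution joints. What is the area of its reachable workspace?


r_max = L1 + L2 = 6.3 m
r_min = |L1 - L2| = 0.5 m
Area = pi*(r_max^2 - r_min^2)
= pi*(39.69 - 0.25)
= pi * 39.44
= 123.9044 m^2


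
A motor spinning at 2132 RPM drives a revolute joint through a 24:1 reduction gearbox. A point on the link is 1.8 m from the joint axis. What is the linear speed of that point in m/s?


omega_motor = 2132 * 2*pi/60 = 223.2625 rad/s
omega_joint = omega_motor / 24 = 9.3026 rad/s
v = omega_joint * r = 9.3026 * 1.8
= 16.7447 m/s


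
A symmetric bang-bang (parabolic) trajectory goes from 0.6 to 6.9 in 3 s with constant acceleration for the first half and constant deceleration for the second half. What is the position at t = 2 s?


Symmetric rest-to-rest: each phase covers (pf-p0)/2 in time T/2. 0.5*a*(T/2)^2 = (pf-p0)/2 => a = 4*(pf-p0)/T^2
a = 4*(6.9-0.6)/3^2 = 2.8
t = 2 is in the deceleration phase (t > T/2).
p = pf - 0.5*a*(T-t)^2 = 6.9 - 0.5*2.8*1^2
= 5.5


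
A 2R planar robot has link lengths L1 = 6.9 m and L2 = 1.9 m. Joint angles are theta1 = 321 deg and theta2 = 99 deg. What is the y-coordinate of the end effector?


Convert angles to radians: theta1 = 5.6025, theta2 = 1.7279
y = L1*sin(theta1) + L2*sin(theta1+theta2)
y = -4.3423 + 1.6454
y = -2.6969


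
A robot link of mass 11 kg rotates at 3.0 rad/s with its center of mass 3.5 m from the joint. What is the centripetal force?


F = m * omega^2 * r
= 11 * 3.0^2 * 3.5
= 11 * 9.0 * 3.5
= 346.5 N


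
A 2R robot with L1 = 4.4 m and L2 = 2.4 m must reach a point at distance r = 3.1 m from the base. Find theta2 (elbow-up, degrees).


cos(theta2) = (r^2 - L1^2 - L2^2) / (2*L1*L2)
cos(theta2) = (9.61 - 19.36 - 5.76) / 21.12
cos(theta2) = -0.734375
theta2 = 137.2544 degrees


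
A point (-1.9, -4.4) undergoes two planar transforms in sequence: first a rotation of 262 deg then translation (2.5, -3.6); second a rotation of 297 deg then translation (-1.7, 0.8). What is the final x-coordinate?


After transform 1:
x1 = cos(262)*-1.9 - sin(262)*-4.4 + 2.5 = -1.5928
y1 = sin(262)*-1.9 + cos(262)*-4.4 + -3.6 = -1.1061
After transform 2:
x2 = cos(297)*-1.5928 - sin(297)*-1.1061 + -1.7
= -3.4087


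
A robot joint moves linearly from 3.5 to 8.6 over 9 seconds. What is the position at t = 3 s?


s = t/T = 3/9 = 0.3333
p(t) = p0 + (pf-p0)*s
= 3.5 + (8.6 - 3.5) * 0.3333
= 5.2


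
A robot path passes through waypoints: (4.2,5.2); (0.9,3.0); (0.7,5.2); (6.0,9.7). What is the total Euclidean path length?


Segment lengths:
  seg1 = sqrt((-3.3)^2 + (-2.2)^2) = 3.9661
  seg2 = sqrt((-0.2)^2 + (2.2)^2) = 2.2091
  seg3 = sqrt((5.3)^2 + (4.5)^2) = 6.9527
Total = 13.1279


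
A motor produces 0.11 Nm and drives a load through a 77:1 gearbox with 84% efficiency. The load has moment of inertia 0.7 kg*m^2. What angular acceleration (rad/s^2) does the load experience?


tau_out = tau_motor * N * eta
= 0.11 * 77 * 0.84 = 7.1148 Nm
alpha = tau_out / I = 7.1148 / 0.7
= 10.164 rad/s^2


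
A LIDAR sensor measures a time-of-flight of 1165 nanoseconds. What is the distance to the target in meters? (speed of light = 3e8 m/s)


tof = 1165 ns = 1.165e-06 s
dist = c * tof / 2
= 3e8 * 1.165e-06 / 2
= 174.75 m


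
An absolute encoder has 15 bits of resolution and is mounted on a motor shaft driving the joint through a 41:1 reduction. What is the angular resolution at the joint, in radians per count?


counts = 2^15 = 32768
effective counts at joint = 32768 * 41 = 1343488
resolution = 2*pi / 1343488
= 4.6768e-06 rad/count


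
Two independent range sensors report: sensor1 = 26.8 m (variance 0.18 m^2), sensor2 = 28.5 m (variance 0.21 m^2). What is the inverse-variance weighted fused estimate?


w1 = (1/var1) / (1/var1 + 1/var2)
   = 5.5556 / (5.5556 + 4.7619) = 0.5385
w2 = 1 - w1 = 0.4615
fused = w1*s1 + w2*s2 = 14.4308 + 13.1538
= 27.5846 m


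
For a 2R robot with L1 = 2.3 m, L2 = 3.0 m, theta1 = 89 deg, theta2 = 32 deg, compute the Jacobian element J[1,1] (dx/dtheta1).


J[1,1] = -L1*sin(t1) - L2*sin(t1+t2)
= -2.3*sin(89) - 3.0*sin(121)
= -4.8712


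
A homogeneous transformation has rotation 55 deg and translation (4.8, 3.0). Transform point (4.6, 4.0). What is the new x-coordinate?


x' = cos(theta)*px - sin(theta)*py + tx
= 0.5736*4.6 - 0.8192*4.0 + 4.8
= 4.1618


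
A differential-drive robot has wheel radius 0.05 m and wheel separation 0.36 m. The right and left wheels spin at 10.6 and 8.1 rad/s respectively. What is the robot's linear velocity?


vR = r*wR = 0.05*10.6 = 0.53 m/s
vL = r*wL = 0.05*8.1 = 0.405 m/s
v = (vR+vL)/2 = 0.4675 m/s
omega = (vR-vL)/L = 0.3472 rad/s
linear velocity = 0.4675 m/s


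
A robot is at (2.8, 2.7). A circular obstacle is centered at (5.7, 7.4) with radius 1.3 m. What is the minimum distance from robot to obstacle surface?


center_dist = sqrt((2.8-5.7)^2 + (2.7-7.4)^2)
= sqrt(8.41 + 22.09)
= 5.5227
min_dist = center_dist - radius = 5.5227 - 1.3 = 4.2227 m


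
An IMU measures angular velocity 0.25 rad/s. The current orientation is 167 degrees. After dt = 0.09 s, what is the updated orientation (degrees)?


delta_theta = w * dt = 0.25 * 0.09 = 0.0225 rad
= 1.2892 deg
theta_new = 167 + 1.2892 = 168.2892 deg


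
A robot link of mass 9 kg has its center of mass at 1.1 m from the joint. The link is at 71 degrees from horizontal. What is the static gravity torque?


tau = m*g*L*cos(angle)
= 9 * 9.81 * 1.1 * cos(71 deg)
= 9 * 9.81 * 1.1 * 0.3256
= 31.6189 Nm


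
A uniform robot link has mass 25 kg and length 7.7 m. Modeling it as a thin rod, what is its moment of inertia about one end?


I = (1/3) * m * L^2
= (1/3) * 25 * 7.7^2
= 0.333333 * 25 * 59.29
= 494.0833 kg*m^2


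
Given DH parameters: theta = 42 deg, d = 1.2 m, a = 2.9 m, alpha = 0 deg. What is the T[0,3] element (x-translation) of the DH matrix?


T[0,3] = a * cos(theta)
= 2.9 * cos(42 deg)
= 2.9 * 0.7431
= 2.1551


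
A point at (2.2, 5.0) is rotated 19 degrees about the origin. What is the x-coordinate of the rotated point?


x' = x*cos(theta) - y*sin(theta)
cos(19 deg) = 0.9455, sin(19 deg) = 0.3256
x' = 2.2 * 0.9455 - 5.0 * 0.3256
= 2.0801 - 1.6278
= 0.4523


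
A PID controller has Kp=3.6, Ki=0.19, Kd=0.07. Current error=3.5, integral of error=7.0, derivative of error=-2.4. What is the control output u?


u = Kp*e + Ki*int(e) + Kd*de/dt
= 3.6*3.5 + 0.19*7.0 + 0.07*(-2.4)
= 12.6 + 1.33 + -0.168
= 13.762


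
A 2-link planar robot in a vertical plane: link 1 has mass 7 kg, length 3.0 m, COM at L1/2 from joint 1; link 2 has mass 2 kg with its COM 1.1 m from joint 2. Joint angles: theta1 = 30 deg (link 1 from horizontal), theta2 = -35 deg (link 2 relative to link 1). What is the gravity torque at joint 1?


Horizontal distance from joint 1 to link-1 COM:
  x_c1 = (L1/2)*cos(t1) = 1.5 * 0.866 = 1.299 m
Horizontal distance from joint 1 to link-2 COM:
  x_c2 = L1*cos(t1) + Lc2*cos(t1+t2)
       = 3.0*0.866 + 1.1*0.9962 = 3.6939 m
tau1 = m1*g*x_c1 + m2*g*x_c2
     = 7*9.81*1.299 + 2*9.81*3.6939
     = 89.2049 + 72.4741
     = 161.6791 Nm


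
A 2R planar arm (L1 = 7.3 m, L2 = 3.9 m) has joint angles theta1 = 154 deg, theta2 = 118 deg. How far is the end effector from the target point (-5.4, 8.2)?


End effector via forward kinematics:
x = L1*cos(t1) + L2*cos(t1+t2) = -6.4251
y = L1*sin(t1) + L2*sin(t1+t2) = -0.6975
Distance to target:
d = sqrt((-5.4 - -6.4251)^2 + (8.2 - -0.6975)^2)
= sqrt(1.0508 + 79.1658)
= 8.9564 m


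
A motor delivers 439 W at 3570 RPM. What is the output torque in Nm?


omega = 3570 * 2*pi/60 = 373.8495 rad/s
tau = P / omega = 439 / 373.8495
= 1.1743 Nm


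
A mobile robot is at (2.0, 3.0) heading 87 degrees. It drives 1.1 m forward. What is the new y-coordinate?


y_new = y0 + d*sin(theta)
= 3.0 + 1.1*sin(87)
= 3.0 + 1.0985
= 4.0985


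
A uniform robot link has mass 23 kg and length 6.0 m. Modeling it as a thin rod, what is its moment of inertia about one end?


I = (1/3) * m * L^2
= (1/3) * 23 * 6.0^2
= 0.333333 * 23 * 36.0
= 276.0 kg*m^2


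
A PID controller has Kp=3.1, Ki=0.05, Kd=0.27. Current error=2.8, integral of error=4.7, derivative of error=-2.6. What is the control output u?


u = Kp*e + Ki*int(e) + Kd*de/dt
= 3.1*2.8 + 0.05*4.7 + 0.27*(-2.6)
= 8.68 + 0.235 + -0.702
= 8.213


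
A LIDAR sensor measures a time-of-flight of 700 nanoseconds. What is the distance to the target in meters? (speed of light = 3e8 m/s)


tof = 700 ns = 7e-07 s
dist = c * tof / 2
= 3e8 * 7e-07 / 2
= 105.0 m


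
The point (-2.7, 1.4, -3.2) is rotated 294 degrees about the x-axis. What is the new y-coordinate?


Rotation about x-axis: y' = y*cos(theta) - z*sin(theta)
= 1.4 * 0.4067 - -3.2 * -0.9135
= -2.3539


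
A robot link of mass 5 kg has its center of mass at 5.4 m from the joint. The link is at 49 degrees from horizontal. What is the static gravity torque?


tau = m*g*L*cos(angle)
= 5 * 9.81 * 5.4 * cos(49 deg)
= 5 * 9.81 * 5.4 * 0.6561
= 173.7704 Nm


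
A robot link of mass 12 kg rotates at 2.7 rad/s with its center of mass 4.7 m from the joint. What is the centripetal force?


F = m * omega^2 * r
= 12 * 2.7^2 * 4.7
= 12 * 7.29 * 4.7
= 411.156 N


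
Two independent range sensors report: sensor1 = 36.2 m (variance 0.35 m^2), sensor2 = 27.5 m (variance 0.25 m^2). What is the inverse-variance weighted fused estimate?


w1 = (1/var1) / (1/var1 + 1/var2)
   = 2.8571 / (2.8571 + 4.0) = 0.4167
w2 = 1 - w1 = 0.5833
fused = w1*s1 + w2*s2 = 15.0833 + 16.0417
= 31.125 m


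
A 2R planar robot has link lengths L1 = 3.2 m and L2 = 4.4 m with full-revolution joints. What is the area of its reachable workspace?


r_max = L1 + L2 = 7.6 m
r_min = |L1 - L2| = 1.2 m
Area = pi*(r_max^2 - r_min^2)
= pi*(57.76 - 1.44)
= pi * 56.32
= 176.9345 m^2


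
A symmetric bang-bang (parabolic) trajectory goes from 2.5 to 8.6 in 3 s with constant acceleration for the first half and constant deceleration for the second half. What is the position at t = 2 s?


Symmetric rest-to-rest: each phase covers (pf-p0)/2 in time T/2. 0.5*a*(T/2)^2 = (pf-p0)/2 => a = 4*(pf-p0)/T^2
a = 4*(8.6-2.5)/3^2 = 2.7111
t = 2 is in the deceleration phase (t > T/2).
p = pf - 0.5*a*(T-t)^2 = 8.6 - 0.5*2.7111*1^2
= 7.2444


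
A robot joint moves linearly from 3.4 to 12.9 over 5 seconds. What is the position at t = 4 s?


s = t/T = 4/5 = 0.8
p(t) = p0 + (pf-p0)*s
= 3.4 + (12.9 - 3.4) * 0.8
= 11.0


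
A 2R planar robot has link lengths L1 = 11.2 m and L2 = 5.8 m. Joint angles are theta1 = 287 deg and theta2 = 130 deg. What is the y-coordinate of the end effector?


Convert angles to radians: theta1 = 5.0091, theta2 = 2.2689
y = L1*sin(theta1) + L2*sin(theta1+theta2)
y = -10.7106 + 4.8643
y = -5.8463


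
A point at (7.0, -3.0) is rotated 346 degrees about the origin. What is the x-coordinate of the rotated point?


x' = x*cos(theta) - y*sin(theta)
cos(346 deg) = 0.9703, sin(346 deg) = -0.2419
x' = 7.0 * 0.9703 - -3.0 * -0.2419
= 6.7921 - 0.7258
= 6.0663


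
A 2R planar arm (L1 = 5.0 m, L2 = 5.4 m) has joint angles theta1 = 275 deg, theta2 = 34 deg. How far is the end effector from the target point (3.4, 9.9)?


End effector via forward kinematics:
x = L1*cos(t1) + L2*cos(t1+t2) = 3.8341
y = L1*sin(t1) + L2*sin(t1+t2) = -9.1776
Distance to target:
d = sqrt((3.4 - 3.8341)^2 + (9.9 - -9.1776)^2)
= sqrt(0.1885 + 363.9534)
= 19.0825 m


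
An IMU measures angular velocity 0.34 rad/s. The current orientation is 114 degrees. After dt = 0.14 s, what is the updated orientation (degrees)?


delta_theta = w * dt = 0.34 * 0.14 = 0.0476 rad
= 2.7273 deg
theta_new = 114 + 2.7273 = 116.7273 deg


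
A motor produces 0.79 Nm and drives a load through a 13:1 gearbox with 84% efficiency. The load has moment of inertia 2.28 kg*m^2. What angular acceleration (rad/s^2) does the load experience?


tau_out = tau_motor * N * eta
= 0.79 * 13 * 0.84 = 8.6268 Nm
alpha = tau_out / I = 8.6268 / 2.28
= 3.7837 rad/s^2


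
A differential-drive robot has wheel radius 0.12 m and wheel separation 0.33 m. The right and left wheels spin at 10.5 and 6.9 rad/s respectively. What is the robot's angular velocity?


vR = r*wR = 0.12*10.5 = 1.26 m/s
vL = r*wL = 0.12*6.9 = 0.828 m/s
v = (vR+vL)/2 = 1.044 m/s
omega = (vR-vL)/L = 1.3091 rad/s
angular velocity = 1.3091 rad/s


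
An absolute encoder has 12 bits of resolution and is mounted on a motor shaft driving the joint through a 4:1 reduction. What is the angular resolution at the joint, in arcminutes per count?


counts = 2^12 = 4096
effective counts at joint = 4096 * 4 = 16384
resolution = 360*60 / 16384
= 1.3184 arcmin/count


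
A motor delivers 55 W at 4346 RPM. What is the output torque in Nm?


omega = 4346 * 2*pi/60 = 455.1121 rad/s
tau = P / omega = 55 / 455.1121
= 0.1208 Nm


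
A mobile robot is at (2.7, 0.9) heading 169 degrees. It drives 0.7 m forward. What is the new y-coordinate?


y_new = y0 + d*sin(theta)
= 0.9 + 0.7*sin(169)
= 0.9 + 0.1336
= 1.0336


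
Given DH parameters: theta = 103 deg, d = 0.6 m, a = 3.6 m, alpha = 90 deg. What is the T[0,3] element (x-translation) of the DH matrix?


T[0,3] = a * cos(theta)
= 3.6 * cos(103 deg)
= 3.6 * -0.225
= -0.8098


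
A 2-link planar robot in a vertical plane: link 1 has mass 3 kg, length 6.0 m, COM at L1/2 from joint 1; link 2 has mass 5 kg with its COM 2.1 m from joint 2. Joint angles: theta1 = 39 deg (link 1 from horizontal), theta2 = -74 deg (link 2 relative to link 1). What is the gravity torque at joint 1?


Horizontal distance from joint 1 to link-1 COM:
  x_c1 = (L1/2)*cos(t1) = 3.0 * 0.7771 = 2.3314 m
Horizontal distance from joint 1 to link-2 COM:
  x_c2 = L1*cos(t1) + Lc2*cos(t1+t2)
       = 6.0*0.7771 + 2.1*0.8192 = 6.3831 m
tau1 = m1*g*x_c1 + m2*g*x_c2
     = 3*9.81*2.3314 + 5*9.81*6.3831
     = 68.6142 + 313.0908
     = 381.705 Nm


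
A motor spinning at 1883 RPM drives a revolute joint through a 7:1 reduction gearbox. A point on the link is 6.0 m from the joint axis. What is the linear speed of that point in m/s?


omega_motor = 1883 * 2*pi/60 = 197.1873 rad/s
omega_joint = omega_motor / 7 = 28.1696 rad/s
v = omega_joint * r = 28.1696 * 6.0
= 169.0177 m/s


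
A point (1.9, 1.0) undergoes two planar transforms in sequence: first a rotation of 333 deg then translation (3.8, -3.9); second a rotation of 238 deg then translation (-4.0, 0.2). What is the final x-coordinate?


After transform 1:
x1 = cos(333)*1.9 - sin(333)*1.0 + 3.8 = 5.9469
y1 = sin(333)*1.9 + cos(333)*1.0 + -3.9 = -3.8716
After transform 2:
x2 = cos(238)*5.9469 - sin(238)*-3.8716 + -4.0
= -10.4347


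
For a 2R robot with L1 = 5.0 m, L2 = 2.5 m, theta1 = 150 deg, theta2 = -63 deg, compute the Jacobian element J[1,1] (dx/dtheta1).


J[1,1] = -L1*sin(t1) - L2*sin(t1+t2)
= -5.0*sin(150) - 2.5*sin(87)
= -4.9966


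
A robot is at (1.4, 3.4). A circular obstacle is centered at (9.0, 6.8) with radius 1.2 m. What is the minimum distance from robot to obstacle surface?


center_dist = sqrt((1.4-9.0)^2 + (3.4-6.8)^2)
= sqrt(57.76 + 11.56)
= 8.3259
min_dist = center_dist - radius = 8.3259 - 1.2 = 7.1259 m


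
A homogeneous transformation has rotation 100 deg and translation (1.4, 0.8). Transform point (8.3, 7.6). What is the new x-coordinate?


x' = cos(theta)*px - sin(theta)*py + tx
= -0.1736*8.3 - 0.9848*7.6 + 1.4
= -7.5258


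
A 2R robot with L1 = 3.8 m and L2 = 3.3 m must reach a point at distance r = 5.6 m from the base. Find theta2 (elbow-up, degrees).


cos(theta2) = (r^2 - L1^2 - L2^2) / (2*L1*L2)
cos(theta2) = (31.36 - 14.44 - 10.89) / 25.08
cos(theta2) = 0.240431
theta2 = 76.088 degrees


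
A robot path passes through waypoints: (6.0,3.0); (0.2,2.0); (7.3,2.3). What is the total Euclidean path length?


Segment lengths:
  seg1 = sqrt((-5.8)^2 + (-1.0)^2) = 5.8856
  seg2 = sqrt((7.1)^2 + (0.3)^2) = 7.1063
Total = 12.9919


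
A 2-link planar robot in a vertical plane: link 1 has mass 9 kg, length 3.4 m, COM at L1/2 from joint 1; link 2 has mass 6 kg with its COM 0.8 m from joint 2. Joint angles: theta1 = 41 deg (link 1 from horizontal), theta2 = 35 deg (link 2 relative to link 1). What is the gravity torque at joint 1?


Horizontal distance from joint 1 to link-1 COM:
  x_c1 = (L1/2)*cos(t1) = 1.7 * 0.7547 = 1.283 m
Horizontal distance from joint 1 to link-2 COM:
  x_c2 = L1*cos(t1) + Lc2*cos(t1+t2)
       = 3.4*0.7547 + 0.8*0.2419 = 2.7596 m
tau1 = m1*g*x_c1 + m2*g*x_c2
     = 9*9.81*1.283 + 6*9.81*2.7596
     = 113.2766 + 162.4271
     = 275.7037 Nm


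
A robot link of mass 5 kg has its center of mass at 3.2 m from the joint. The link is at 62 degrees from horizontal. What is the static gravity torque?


tau = m*g*L*cos(angle)
= 5 * 9.81 * 3.2 * cos(62 deg)
= 5 * 9.81 * 3.2 * 0.4695
= 73.6883 Nm


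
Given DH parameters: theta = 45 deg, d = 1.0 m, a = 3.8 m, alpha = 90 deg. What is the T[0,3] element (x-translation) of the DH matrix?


T[0,3] = a * cos(theta)
= 3.8 * cos(45 deg)
= 3.8 * 0.7071
= 2.687


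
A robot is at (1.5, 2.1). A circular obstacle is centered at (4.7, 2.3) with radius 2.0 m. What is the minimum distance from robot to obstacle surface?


center_dist = sqrt((1.5-4.7)^2 + (2.1-2.3)^2)
= sqrt(10.24 + 0.04)
= 3.2062
min_dist = center_dist - radius = 3.2062 - 2.0 = 1.2062 m


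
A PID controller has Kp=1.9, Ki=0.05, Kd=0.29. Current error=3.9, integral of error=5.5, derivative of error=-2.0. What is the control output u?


u = Kp*e + Ki*int(e) + Kd*de/dt
= 1.9*3.9 + 0.05*5.5 + 0.29*(-2.0)
= 7.41 + 0.275 + -0.58
= 7.105


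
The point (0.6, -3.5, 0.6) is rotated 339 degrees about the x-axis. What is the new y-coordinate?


Rotation about x-axis: y' = y*cos(theta) - z*sin(theta)
= -3.5 * 0.9336 - 0.6 * -0.3584
= -3.0525


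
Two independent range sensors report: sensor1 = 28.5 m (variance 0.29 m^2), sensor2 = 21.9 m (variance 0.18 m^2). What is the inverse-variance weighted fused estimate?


w1 = (1/var1) / (1/var1 + 1/var2)
   = 3.4483 / (3.4483 + 5.5556) = 0.383
w2 = 1 - w1 = 0.617
fused = w1*s1 + w2*s2 = 10.9149 + 13.5128
= 24.4277 m


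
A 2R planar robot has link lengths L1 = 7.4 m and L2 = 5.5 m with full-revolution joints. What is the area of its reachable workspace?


r_max = L1 + L2 = 12.9 m
r_min = |L1 - L2| = 1.9 m
Area = pi*(r_max^2 - r_min^2)
= pi*(166.41 - 3.61)
= pi * 162.8
= 511.4513 m^2


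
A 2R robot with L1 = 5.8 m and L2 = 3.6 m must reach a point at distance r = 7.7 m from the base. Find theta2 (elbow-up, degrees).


cos(theta2) = (r^2 - L1^2 - L2^2) / (2*L1*L2)
cos(theta2) = (59.29 - 33.64 - 12.96) / 41.76
cos(theta2) = 0.303879
theta2 = 72.3092 degrees


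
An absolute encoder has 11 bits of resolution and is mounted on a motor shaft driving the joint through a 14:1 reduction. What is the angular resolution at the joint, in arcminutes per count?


counts = 2^11 = 2048
effective counts at joint = 2048 * 14 = 28672
resolution = 360*60 / 28672
= 0.7533 arcmin/count


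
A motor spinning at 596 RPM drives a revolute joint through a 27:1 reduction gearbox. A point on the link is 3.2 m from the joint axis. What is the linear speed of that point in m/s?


omega_motor = 596 * 2*pi/60 = 62.413 rad/s
omega_joint = omega_motor / 27 = 2.3116 rad/s
v = omega_joint * r = 2.3116 * 3.2
= 7.3971 m/s


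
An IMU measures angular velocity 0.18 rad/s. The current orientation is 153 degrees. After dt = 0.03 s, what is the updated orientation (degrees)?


delta_theta = w * dt = 0.18 * 0.03 = 0.0054 rad
= 0.3094 deg
theta_new = 153 + 0.3094 = 153.3094 deg


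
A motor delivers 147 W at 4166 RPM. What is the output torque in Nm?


omega = 4166 * 2*pi/60 = 436.2625 rad/s
tau = P / omega = 147 / 436.2625
= 0.337 Nm


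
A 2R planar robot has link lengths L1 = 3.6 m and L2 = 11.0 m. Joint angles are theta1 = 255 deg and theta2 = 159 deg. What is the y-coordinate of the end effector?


Convert angles to radians: theta1 = 4.4506, theta2 = 2.7751
y = L1*sin(theta1) + L2*sin(theta1+theta2)
y = -3.4773 + 8.8992
y = 5.4219


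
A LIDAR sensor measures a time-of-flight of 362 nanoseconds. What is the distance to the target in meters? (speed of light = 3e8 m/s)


tof = 362 ns = 3.62e-07 s
dist = c * tof / 2
= 3e8 * 3.62e-07 / 2
= 54.3 m


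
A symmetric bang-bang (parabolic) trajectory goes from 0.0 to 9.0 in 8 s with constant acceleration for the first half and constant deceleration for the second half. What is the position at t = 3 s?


Symmetric rest-to-rest: each phase covers (pf-p0)/2 in time T/2. 0.5*a*(T/2)^2 = (pf-p0)/2 => a = 4*(pf-p0)/T^2
a = 4*(9.0-0.0)/8^2 = 0.5625
t = 3 is in the acceleration phase (t <= T/2).
p = p0 + 0.5*a*t^2 = 0.0 + 0.5*0.5625*3^2
= 2.5312


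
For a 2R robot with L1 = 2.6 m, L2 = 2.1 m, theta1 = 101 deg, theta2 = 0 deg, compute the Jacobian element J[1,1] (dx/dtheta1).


J[1,1] = -L1*sin(t1) - L2*sin(t1+t2)
= -2.6*sin(101) - 2.1*sin(101)
= -4.6136


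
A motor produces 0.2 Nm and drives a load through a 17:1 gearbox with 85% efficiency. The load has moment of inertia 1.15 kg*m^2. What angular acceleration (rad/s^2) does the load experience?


tau_out = tau_motor * N * eta
= 0.2 * 17 * 0.85 = 2.89 Nm
alpha = tau_out / I = 2.89 / 1.15
= 2.513 rad/s^2


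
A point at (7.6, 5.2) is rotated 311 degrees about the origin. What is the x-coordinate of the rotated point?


x' = x*cos(theta) - y*sin(theta)
cos(311 deg) = 0.6561, sin(311 deg) = -0.7547
x' = 7.6 * 0.6561 - 5.2 * -0.7547
= 4.986 - -3.9245
= 8.9105


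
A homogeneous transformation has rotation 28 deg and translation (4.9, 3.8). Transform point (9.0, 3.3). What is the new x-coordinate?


x' = cos(theta)*px - sin(theta)*py + tx
= 0.8829*9.0 - 0.4695*3.3 + 4.9
= 11.2973


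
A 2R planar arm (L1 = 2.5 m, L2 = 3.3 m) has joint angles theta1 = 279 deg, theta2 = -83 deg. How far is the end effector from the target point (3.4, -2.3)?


End effector via forward kinematics:
x = L1*cos(t1) + L2*cos(t1+t2) = -2.7811
y = L1*sin(t1) + L2*sin(t1+t2) = -3.3788
Distance to target:
d = sqrt((3.4 - -2.7811)^2 + (-2.3 - -3.3788)^2)
= sqrt(38.2057 + 1.1639)
= 6.2745 m


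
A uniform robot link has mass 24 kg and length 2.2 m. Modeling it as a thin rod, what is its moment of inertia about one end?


I = (1/3) * m * L^2
= (1/3) * 24 * 2.2^2
= 0.333333 * 24 * 4.84
= 38.72 kg*m^2


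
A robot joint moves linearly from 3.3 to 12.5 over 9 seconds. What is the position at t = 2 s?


s = t/T = 2/9 = 0.2222
p(t) = p0 + (pf-p0)*s
= 3.3 + (12.5 - 3.3) * 0.2222
= 5.3444


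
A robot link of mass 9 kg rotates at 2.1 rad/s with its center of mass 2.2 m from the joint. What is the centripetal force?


F = m * omega^2 * r
= 9 * 2.1^2 * 2.2
= 9 * 4.41 * 2.2
= 87.318 N


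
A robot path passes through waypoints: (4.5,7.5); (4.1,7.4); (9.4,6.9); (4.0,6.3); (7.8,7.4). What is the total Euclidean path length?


Segment lengths:
  seg1 = sqrt((-0.4)^2 + (-0.1)^2) = 0.4123
  seg2 = sqrt((5.3)^2 + (-0.5)^2) = 5.3235
  seg3 = sqrt((-5.4)^2 + (-0.6)^2) = 5.4332
  seg4 = sqrt((3.8)^2 + (1.1)^2) = 3.956
Total = 15.1251
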